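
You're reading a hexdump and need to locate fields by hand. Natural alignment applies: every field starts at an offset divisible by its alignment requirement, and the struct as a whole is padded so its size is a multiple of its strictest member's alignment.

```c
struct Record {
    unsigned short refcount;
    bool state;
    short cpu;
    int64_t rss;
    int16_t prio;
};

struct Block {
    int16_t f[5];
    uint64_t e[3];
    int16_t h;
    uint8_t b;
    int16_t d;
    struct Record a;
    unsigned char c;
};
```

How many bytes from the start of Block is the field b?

Record: 0..2  refcount  (2B, 2-aligned); 2..3  state  (1B, 1-aligned); 3..4  -- padding (1B); 4..6  cpu  (2B, 2-aligned); 6..8  -- padding (2B); 8..16  rss  (8B, 8-aligned); 16..18  prio  (2B, 2-aligned); 18..24  -- tail padding (6B); sizeof = 24, alignof = 8
0..10  f  (10B, 2-aligned)
10..16  -- padding (6B)
16..40  e  (24B, 8-aligned)
40..42  h  (2B, 2-aligned)
42..43  b  (1B, 1-aligned)

42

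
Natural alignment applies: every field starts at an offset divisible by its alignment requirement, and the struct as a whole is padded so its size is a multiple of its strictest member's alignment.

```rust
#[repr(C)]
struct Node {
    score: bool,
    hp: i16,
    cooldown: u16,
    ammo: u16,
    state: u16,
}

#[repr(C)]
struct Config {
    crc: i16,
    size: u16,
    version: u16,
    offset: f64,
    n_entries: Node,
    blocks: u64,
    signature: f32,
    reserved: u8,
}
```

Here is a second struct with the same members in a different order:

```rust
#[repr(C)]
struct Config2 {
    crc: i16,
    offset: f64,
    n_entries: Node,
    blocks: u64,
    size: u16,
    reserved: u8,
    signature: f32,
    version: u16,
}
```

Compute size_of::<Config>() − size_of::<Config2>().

Node: 0..1  score  (1B, 1-aligned); 1..2  -- padding (1B); 2..4  hp  (2B, 2-aligned); 4..6  cooldown  (2B, 2-aligned); 6..8  ammo  (2B, 2-aligned); 8..10  state  (2B, 2-aligned); sizeof = 10, alignof = 2
0..2  crc  (2B, 2-aligned)
2..4  size  (2B, 2-aligned)
4..6  version  (2B, 2-aligned)
6..8  -- padding (2B)
8..16  offset  (8B, 8-aligned)
16..26  n_entries  (10B, 2-aligned)
26..32  -- padding (6B)
32..40  blocks  (8B, 8-aligned)
40..44  signature  (4B, 4-aligned)
44..45  reserved  (1B, 1-aligned)
45..48  -- tail padding (3B)
sizeof = 48, alignof = 8
— Config2 —
0..2  crc  (2B, 2-aligned)
2..8  -- padding (6B)
8..16  offset  (8B, 8-aligned)
16..26  n_entries  (10B, 2-aligned)
26..32  -- padding (6B)
32..40  blocks  (8B, 8-aligned)
40..42  size  (2B, 2-aligned)
42..43  reserved  (1B, 1-aligned)
43..44  -- padding (1B)
44..48  signature  (4B, 4-aligned)
48..50  version  (2B, 2-aligned)
50..56  -- tail padding (6B)
sizeof = 56, alignof = 8
48 − 56 = -8

-8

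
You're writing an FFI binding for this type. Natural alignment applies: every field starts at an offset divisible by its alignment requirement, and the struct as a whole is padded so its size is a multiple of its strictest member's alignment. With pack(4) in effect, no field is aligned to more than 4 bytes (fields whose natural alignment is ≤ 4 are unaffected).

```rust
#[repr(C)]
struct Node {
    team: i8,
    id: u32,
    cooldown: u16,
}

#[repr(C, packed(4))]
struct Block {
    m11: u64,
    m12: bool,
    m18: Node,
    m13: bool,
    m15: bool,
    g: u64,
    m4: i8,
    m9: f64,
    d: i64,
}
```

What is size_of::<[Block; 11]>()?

Node: 0..1  team  (1B, 1-aligned); 1..4  -- padding (3B); 4..8  id  (4B, 4-aligned); 8..10  cooldown  (2B, 2-aligned); 10..12  -- tail padding (2B); sizeof = 12, alignof = 4
0..8  m11  (8B, 4-aligned)
8..9  m12  (1B, 1-aligned)
9..12  -- padding (3B)
12..24  m18  (12B, 4-aligned)
24..25  m13  (1B, 1-aligned)
25..26  m15  (1B, 1-aligned)
26..28  -- padding (2B)
28..36  g  (8B, 4-aligned)
36..37  m4  (1B, 1-aligned)
37..40  -- padding (3B)
40..48  m9  (8B, 4-aligned)
48..56  d  (8B, 4-aligned)
sizeof = 56, alignof = 4
array of 11: 11 × 56 = 616

616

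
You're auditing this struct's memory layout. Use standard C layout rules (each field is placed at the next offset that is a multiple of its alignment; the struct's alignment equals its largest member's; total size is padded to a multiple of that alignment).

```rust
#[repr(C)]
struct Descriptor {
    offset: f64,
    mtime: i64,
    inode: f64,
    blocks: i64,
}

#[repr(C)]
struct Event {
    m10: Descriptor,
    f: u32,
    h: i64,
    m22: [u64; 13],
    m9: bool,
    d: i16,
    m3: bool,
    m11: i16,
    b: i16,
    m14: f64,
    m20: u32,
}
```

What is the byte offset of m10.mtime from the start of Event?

8

Descriptor: 0..8  offset  (8B, 8-aligned); 8..16  mtime  (8B, 8-aligned); 16..24  inode  (8B, 8-aligned); 24..32  blocks  (8B, 8-aligned); sizeof = 32, alignof = 8
0..32  m10  (32B, 8-aligned)
within Descriptor: mtime at 8
0 + 8 = 8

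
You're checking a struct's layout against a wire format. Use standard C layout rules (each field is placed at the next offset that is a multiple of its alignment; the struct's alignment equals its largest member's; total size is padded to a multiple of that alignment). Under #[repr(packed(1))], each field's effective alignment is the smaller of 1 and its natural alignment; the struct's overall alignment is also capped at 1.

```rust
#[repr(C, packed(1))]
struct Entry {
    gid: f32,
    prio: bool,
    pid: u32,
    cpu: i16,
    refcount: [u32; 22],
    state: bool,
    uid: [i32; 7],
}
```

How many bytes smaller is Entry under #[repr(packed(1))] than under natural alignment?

8

natural layout:
  @0: gid [4B, align 4] → 4
  @4: prio [1B, align 1] → 5
  +3 pad (align 4)
  @8: pid [4B, align 4] → 12
  @12: cpu [2B, align 2] → 14
  +2 pad (align 4)
  @16: refcount [88B, align 4] → 104
  @104: state [1B, align 1] → 105
  +3 pad (align 4)
  @108: uid [28B, align 4] → 136
  size 136, align 4
packed(1) layout:
  @0: gid [4B, align 1] → 4
  @4: prio [1B, align 1] → 5
  @5: pid [4B, align 1] → 9
  @9: cpu [2B, align 1] → 11
  @11: refcount [88B, align 1] → 99
  @99: state [1B, align 1] → 100
  @100: uid [28B, align 1] → 128
  size 128, align 1
136 − 128 = 8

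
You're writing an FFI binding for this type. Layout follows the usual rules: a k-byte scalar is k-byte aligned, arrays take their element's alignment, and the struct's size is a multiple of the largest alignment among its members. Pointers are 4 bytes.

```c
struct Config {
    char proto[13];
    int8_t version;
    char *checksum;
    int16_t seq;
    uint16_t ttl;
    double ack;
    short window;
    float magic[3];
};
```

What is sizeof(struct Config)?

@0: proto [13B, align 1] → 13
@13: version [1B, align 1] → 14
+2 pad (align 4)
@16: checksum [4B, align 4] → 20
@20: seq [2B, align 2] → 22
@22: ttl [2B, align 2] → 24
@24: ack [8B, align 8] → 32
@32: window [2B, align 2] → 34
+2 pad (align 4)
@36: magic [12B, align 4] → 48
size 48, align 8

48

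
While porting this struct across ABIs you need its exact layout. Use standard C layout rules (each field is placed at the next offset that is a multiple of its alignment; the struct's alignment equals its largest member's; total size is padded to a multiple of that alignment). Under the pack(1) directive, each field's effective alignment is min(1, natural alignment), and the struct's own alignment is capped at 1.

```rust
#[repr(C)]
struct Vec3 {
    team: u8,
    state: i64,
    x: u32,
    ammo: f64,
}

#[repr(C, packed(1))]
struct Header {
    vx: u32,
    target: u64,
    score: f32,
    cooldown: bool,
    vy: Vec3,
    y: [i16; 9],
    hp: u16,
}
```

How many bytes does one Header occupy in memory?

Vec3: team at 0 (size 1, align 1) → ends 1; pad 7 to align 8 for state; state at 8 (size 8, align 8) → ends 16; x at 16 (size 4, align 4) → ends 20; pad 4 to align 8 for ammo; ammo at 24 (size 8, align 8) → ends 32; total 32 bytes, alignment 8
vx at 0 (size 4, align 1) → ends 4
target at 4 (size 8, align 1) → ends 12
score at 12 (size 4, align 1) → ends 16
cooldown at 16 (size 1, align 1) → ends 17
vy at 17 (size 32, align 1) → ends 49
y at 49 (size 18, align 1) → ends 67
hp at 67 (size 2, align 1) → ends 69
total 69 bytes, alignment 1

69 bytes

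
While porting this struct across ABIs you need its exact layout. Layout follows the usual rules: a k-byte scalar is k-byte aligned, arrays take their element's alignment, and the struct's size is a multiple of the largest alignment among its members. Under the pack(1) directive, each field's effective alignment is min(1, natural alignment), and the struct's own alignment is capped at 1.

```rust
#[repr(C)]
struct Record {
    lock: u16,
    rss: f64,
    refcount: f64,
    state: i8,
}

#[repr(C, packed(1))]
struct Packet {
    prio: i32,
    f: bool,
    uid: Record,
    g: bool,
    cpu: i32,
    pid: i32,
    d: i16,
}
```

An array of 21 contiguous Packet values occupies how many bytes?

Record: @0: lock [2B, align 2] → 2; +6 pad (align 8); @8: rss [8B, align 8] → 16; @16: refcount [8B, align 8] → 24; @24: state [1B, align 1] → 25; +7 tail pad (align 8); size 32, align 8
@0: prio [4B, align 1] → 4
@4: f [1B, align 1] → 5
@5: uid [32B, align 1] → 37
@37: g [1B, align 1] → 38
@38: cpu [4B, align 1] → 42
@42: pid [4B, align 1] → 46
@46: d [2B, align 1] → 48
size 48, align 1
array of 21: 21 × 48 = 1008

1008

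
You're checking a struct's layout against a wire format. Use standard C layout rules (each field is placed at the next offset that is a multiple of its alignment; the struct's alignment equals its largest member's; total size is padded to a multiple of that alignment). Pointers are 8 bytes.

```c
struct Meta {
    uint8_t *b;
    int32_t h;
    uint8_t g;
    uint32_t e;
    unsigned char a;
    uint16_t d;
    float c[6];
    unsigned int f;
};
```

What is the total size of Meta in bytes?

56

@0: b [8B, align 8] → 8
@8: h [4B, align 4] → 12
@12: g [1B, align 1] → 13
+3 pad (align 4)
@16: e [4B, align 4] → 20
@20: a [1B, align 1] → 21
+1 pad (align 2)
@22: d [2B, align 2] → 24
@24: c [24B, align 4] → 48
@48: f [4B, align 4] → 52
+4 tail pad (align 8)
size 56, align 8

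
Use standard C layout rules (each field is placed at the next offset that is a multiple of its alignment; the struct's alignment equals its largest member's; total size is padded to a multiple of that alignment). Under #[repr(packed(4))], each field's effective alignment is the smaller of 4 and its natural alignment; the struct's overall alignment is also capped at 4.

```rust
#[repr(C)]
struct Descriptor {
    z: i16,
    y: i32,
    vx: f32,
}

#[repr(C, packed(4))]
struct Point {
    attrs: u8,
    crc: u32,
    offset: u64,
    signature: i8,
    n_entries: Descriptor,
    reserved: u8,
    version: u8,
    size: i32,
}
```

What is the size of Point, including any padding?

Descriptor: @0: z [2B, align 2] → 2; +2 pad (align 4); @4: y [4B, align 4] → 8; @8: vx [4B, align 4] → 12; size 12, align 4
@0: attrs [1B, align 1] → 1
+3 pad (align 4)
@4: crc [4B, align 4] → 8
@8: offset [8B, align 4] → 16
@16: signature [1B, align 1] → 17
+3 pad (align 4)
@20: n_entries [12B, align 4] → 32
@32: reserved [1B, align 1] → 33
@33: version [1B, align 1] → 34
+2 pad (align 4)
@36: size [4B, align 4] → 40
size 40, align 4

40 bytes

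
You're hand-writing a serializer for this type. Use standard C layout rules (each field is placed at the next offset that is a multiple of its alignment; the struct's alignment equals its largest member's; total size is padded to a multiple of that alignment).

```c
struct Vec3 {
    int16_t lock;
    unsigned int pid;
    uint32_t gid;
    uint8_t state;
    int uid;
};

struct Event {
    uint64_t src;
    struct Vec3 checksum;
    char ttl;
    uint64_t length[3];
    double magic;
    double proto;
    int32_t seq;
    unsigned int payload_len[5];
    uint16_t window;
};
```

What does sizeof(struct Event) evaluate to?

Vec3: @0: lock [2B, align 2] → 2; +2 pad (align 4); @4: pid [4B, align 4] → 8; @8: gid [4B, align 4] → 12; @12: state [1B, align 1] → 13; +3 pad (align 4); @16: uid [4B, align 4] → 20; size 20, align 4
@0: src [8B, align 8] → 8
@8: checksum [20B, align 4] → 28
@28: ttl [1B, align 1] → 29
+3 pad (align 8)
@32: length [24B, align 8] → 56
@56: magic [8B, align 8] → 64
@64: proto [8B, align 8] → 72
@72: seq [4B, align 4] → 76
@76: payload_len [20B, align 4] → 96
@96: window [2B, align 2] → 98
+6 tail pad (align 8)
size 104, align 8

104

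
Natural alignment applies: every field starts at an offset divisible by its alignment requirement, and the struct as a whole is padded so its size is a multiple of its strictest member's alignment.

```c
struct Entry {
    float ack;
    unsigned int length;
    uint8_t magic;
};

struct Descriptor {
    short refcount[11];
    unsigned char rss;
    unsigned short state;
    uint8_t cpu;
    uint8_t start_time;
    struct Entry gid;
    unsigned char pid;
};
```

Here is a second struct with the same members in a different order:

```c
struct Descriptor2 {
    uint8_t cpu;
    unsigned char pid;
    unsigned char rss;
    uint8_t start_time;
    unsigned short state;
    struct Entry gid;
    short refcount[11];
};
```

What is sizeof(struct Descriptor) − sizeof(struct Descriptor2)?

Entry: 0..4  ack  (4B, 4-aligned); 4..8  length  (4B, 4-aligned); 8..9  magic  (1B, 1-aligned); 9..12  -- tail padding (3B); sizeof = 12, alignof = 4
0..22  refcount  (22B, 2-aligned)
22..23  rss  (1B, 1-aligned)
23..24  -- padding (1B)
24..26  state  (2B, 2-aligned)
26..27  cpu  (1B, 1-aligned)
27..28  start_time  (1B, 1-aligned)
28..40  gid  (12B, 4-aligned)
40..41  pid  (1B, 1-aligned)
41..44  -- tail padding (3B)
sizeof = 44, alignof = 4
— Descriptor2 —
0..1  cpu  (1B, 1-aligned)
1..2  pid  (1B, 1-aligned)
2..3  rss  (1B, 1-aligned)
3..4  start_time  (1B, 1-aligned)
4..6  state  (2B, 2-aligned)
6..8  -- padding (2B)
8..20  gid  (12B, 4-aligned)
20..42  refcount  (22B, 2-aligned)
42..44  -- tail padding (2B)
sizeof = 44, alignof = 4
44 − 44 = 0

0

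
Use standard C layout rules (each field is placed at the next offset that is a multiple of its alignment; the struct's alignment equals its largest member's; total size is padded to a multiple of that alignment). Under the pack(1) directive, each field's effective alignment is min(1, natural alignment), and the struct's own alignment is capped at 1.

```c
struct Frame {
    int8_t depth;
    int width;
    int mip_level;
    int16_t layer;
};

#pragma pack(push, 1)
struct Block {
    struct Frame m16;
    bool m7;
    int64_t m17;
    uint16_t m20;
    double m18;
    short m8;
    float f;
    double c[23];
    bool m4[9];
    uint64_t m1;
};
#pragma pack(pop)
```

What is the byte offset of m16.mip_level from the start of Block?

Frame: 0..1  depth  (1B, 1-aligned); 1..4  -- padding (3B); 4..8  width  (4B, 4-aligned); 8..12  mip_level  (4B, 4-aligned); 12..14  layer  (2B, 2-aligned); 14..16  -- tail padding (2B); sizeof = 16, alignof = 4
0..16  m16  (16B, 1-aligned)
within Frame: mip_level at 8
0 + 8 = 8

8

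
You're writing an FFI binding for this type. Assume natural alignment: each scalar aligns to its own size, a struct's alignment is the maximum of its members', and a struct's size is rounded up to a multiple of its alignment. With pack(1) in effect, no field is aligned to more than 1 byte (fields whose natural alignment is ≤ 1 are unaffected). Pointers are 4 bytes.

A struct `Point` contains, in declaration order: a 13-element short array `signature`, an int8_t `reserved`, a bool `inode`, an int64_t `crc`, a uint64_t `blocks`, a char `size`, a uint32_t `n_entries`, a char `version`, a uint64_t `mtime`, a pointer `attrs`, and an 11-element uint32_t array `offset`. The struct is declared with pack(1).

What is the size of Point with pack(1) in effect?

106

signature at 0 (size 26, align 1) → ends 26
reserved at 26 (size 1, align 1) → ends 27
inode at 27 (size 1, align 1) → ends 28
crc at 28 (size 8, align 1) → ends 36
blocks at 36 (size 8, align 1) → ends 44
size at 44 (size 1, align 1) → ends 45
n_entries at 45 (size 4, align 1) → ends 49
version at 49 (size 1, align 1) → ends 50
mtime at 50 (size 8, align 1) → ends 58
attrs at 58 (size 4, align 1) → ends 62
offset at 62 (size 44, align 1) → ends 106
total 106 bytes, alignment 1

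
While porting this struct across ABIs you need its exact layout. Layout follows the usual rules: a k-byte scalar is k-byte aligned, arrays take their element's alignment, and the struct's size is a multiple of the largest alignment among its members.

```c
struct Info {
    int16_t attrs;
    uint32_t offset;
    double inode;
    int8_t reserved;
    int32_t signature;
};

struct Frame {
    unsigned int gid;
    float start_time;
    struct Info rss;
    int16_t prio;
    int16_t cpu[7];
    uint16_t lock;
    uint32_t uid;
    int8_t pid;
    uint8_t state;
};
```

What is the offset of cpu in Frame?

Info: @0: attrs [2B, align 2] → 2; +2 pad (align 4); @4: offset [4B, align 4] → 8; @8: inode [8B, align 8] → 16; @16: reserved [1B, align 1] → 17; +3 pad (align 4); @20: signature [4B, align 4] → 24; size 24, align 8
@0: gid [4B, align 4] → 4
@4: start_time [4B, align 4] → 8
@8: rss [24B, align 8] → 32
@32: prio [2B, align 2] → 34
@34: cpu [14B, align 2] → 48

34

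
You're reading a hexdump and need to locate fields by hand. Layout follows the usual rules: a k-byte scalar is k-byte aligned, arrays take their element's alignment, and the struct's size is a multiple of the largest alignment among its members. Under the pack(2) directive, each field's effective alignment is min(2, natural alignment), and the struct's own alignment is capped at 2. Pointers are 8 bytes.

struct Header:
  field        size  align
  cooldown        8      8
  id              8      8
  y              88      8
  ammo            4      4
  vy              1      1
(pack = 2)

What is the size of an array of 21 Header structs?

2310

cooldown at 0 (size 8, align 2) → ends 8
id at 8 (size 8, align 2) → ends 16
y at 16 (size 88, align 2) → ends 104
ammo at 104 (size 4, align 2) → ends 108
vy at 108 (size 1, align 1) → ends 109
tail pad 1 to reach multiple of 2
total 110 bytes, alignment 2
array of 21: 21 × 110 = 2310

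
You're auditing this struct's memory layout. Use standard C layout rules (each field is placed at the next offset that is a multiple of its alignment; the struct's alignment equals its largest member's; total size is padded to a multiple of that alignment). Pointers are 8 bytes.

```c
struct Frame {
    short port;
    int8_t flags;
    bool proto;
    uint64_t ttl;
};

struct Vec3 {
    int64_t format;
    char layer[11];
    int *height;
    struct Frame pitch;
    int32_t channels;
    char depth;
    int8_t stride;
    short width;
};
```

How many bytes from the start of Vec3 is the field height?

24

Frame: @0: port [2B, align 2] → 2; @2: flags [1B, align 1] → 3; @3: proto [1B, align 1] → 4; +4 pad (align 8); @8: ttl [8B, align 8] → 16; size 16, align 8
@0: format [8B, align 8] → 8
@8: layer [11B, align 1] → 19
+5 pad (align 8)
@24: height [8B, align 8] → 32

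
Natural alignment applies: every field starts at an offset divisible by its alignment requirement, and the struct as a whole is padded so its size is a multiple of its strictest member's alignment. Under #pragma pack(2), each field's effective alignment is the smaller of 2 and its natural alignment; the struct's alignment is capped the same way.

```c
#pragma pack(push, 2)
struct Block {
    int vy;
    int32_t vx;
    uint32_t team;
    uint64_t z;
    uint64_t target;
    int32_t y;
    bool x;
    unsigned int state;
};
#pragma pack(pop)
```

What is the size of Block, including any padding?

0..4  vy  (4B, 2-aligned)
4..8  vx  (4B, 2-aligned)
8..12  team  (4B, 2-aligned)
12..20  z  (8B, 2-aligned)
20..28  target  (8B, 2-aligned)
28..32  y  (4B, 2-aligned)
32..33  x  (1B, 1-aligned)
33..34  -- padding (1B)
34..38  state  (4B, 2-aligned)
sizeof = 38, alignof = 2

38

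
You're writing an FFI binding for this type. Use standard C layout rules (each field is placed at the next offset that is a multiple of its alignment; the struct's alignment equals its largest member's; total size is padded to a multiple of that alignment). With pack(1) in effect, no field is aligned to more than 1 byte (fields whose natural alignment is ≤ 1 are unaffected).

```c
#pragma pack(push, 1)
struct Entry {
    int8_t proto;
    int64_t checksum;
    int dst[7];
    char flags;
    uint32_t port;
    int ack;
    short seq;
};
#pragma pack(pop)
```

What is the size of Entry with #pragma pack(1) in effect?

48

proto at 0 (size 1, align 1) → ends 1
checksum at 1 (size 8, align 1) → ends 9
dst at 9 (size 28, align 1) → ends 37
flags at 37 (size 1, align 1) → ends 38
port at 38 (size 4, align 1) → ends 42
ack at 42 (size 4, align 1) → ends 46
seq at 46 (size 2, align 1) → ends 48
total 48 bytes, alignment 1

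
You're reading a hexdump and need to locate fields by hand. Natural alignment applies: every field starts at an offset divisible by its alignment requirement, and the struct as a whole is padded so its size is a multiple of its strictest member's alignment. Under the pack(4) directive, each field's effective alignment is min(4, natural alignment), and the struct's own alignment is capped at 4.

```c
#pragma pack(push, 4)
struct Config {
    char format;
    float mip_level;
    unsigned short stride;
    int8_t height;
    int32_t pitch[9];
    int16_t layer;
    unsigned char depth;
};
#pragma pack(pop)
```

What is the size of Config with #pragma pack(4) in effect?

@0: format [1B, align 1] → 1
+3 pad (align 4)
@4: mip_level [4B, align 4] → 8
@8: stride [2B, align 2] → 10
@10: height [1B, align 1] → 11
+1 pad (align 4)
@12: pitch [36B, align 4] → 48
@48: layer [2B, align 2] → 50
@50: depth [1B, align 1] → 51
+1 tail pad (align 4)
size 52, align 4

52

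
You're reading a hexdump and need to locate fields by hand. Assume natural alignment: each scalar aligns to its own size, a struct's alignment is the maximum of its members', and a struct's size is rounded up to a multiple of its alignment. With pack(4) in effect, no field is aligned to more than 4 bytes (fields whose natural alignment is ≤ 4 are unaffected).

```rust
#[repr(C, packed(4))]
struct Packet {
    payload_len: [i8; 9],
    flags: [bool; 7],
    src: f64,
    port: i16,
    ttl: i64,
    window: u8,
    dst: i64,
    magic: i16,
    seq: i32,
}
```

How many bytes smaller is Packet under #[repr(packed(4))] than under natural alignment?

8

natural layout:
  @0: payload_len [9B, align 1] → 9
  @9: flags [7B, align 1] → 16
  @16: src [8B, align 8] → 24
  @24: port [2B, align 2] → 26
  +6 pad (align 8)
  @32: ttl [8B, align 8] → 40
  @40: window [1B, align 1] → 41
  +7 pad (align 8)
  @48: dst [8B, align 8] → 56
  @56: magic [2B, align 2] → 58
  +2 pad (align 4)
  @60: seq [4B, align 4] → 64
  size 64, align 8
packed(4) layout:
  @0: payload_len [9B, align 1] → 9
  @9: flags [7B, align 1] → 16
  @16: src [8B, align 4] → 24
  @24: port [2B, align 2] → 26
  +2 pad (align 4)
  @28: ttl [8B, align 4] → 36
  @36: window [1B, align 1] → 37
  +3 pad (align 4)
  @40: dst [8B, align 4] → 48
  @48: magic [2B, align 2] → 50
  +2 pad (align 4)
  @52: seq [4B, align 4] → 56
  size 56, align 4
64 − 56 = 8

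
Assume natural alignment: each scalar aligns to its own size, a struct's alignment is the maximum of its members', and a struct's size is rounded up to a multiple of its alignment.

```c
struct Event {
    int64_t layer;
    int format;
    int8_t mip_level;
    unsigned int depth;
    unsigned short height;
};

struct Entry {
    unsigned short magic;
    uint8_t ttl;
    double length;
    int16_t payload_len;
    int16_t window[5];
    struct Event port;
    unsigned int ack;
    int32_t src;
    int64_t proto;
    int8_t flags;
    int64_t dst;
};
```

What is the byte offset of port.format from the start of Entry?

Event: layer at 0 (size 8, align 8) → ends 8; format at 8 (size 4, align 4) → ends 12; mip_level at 12 (size 1, align 1) → ends 13; pad 3 to align 4 for depth; depth at 16 (size 4, align 4) → ends 20; height at 20 (size 2, align 2) → ends 22; tail pad 2 to reach multiple of 8; total 24 bytes, alignment 8
magic at 0 (size 2, align 2) → ends 2
ttl at 2 (size 1, align 1) → ends 3
pad 5 to align 8 for length
length at 8 (size 8, align 8) → ends 16
payload_len at 16 (size 2, align 2) → ends 18
window at 18 (size 10, align 2) → ends 28
pad 4 to align 8 for port
port at 32 (size 24, align 8) → ends 56
within Event: format at 8
32 + 8 = 40

40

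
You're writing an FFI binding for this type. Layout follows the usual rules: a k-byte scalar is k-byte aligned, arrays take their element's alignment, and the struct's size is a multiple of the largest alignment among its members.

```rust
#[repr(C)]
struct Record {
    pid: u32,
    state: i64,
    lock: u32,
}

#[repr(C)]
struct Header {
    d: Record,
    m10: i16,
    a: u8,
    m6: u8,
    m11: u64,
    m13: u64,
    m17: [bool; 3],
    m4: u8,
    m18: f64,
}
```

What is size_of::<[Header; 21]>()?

1344

Record: @0: pid [4B, align 4] → 4; +4 pad (align 8); @8: state [8B, align 8] → 16; @16: lock [4B, align 4] → 20; +4 tail pad (align 8); size 24, align 8
@0: d [24B, align 8] → 24
@24: m10 [2B, align 2] → 26
@26: a [1B, align 1] → 27
@27: m6 [1B, align 1] → 28
+4 pad (align 8)
@32: m11 [8B, align 8] → 40
@40: m13 [8B, align 8] → 48
@48: m17 [3B, align 1] → 51
@51: m4 [1B, align 1] → 52
+4 pad (align 8)
@56: m18 [8B, align 8] → 64
size 64, align 8
array of 21: 21 × 64 = 1344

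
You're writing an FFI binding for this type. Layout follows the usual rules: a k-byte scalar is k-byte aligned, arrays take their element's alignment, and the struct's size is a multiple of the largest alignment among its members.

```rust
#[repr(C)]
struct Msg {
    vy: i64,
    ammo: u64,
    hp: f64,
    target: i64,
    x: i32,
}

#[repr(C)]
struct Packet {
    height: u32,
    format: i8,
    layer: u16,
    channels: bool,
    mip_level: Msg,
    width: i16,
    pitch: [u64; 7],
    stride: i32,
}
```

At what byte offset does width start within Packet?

56

Msg: 0..8  vy  (8B, 8-aligned); 8..16  ammo  (8B, 8-aligned); 16..24  hp  (8B, 8-aligned); 24..32  target  (8B, 8-aligned); 32..36  x  (4B, 4-aligned); 36..40  -- tail padding (4B); sizeof = 40, alignof = 8
0..4  height  (4B, 4-aligned)
4..5  format  (1B, 1-aligned)
5..6  -- padding (1B)
6..8  layer  (2B, 2-aligned)
8..9  channels  (1B, 1-aligned)
9..16  -- padding (7B)
16..56  mip_level  (40B, 8-aligned)
56..58  width  (2B, 2-aligned)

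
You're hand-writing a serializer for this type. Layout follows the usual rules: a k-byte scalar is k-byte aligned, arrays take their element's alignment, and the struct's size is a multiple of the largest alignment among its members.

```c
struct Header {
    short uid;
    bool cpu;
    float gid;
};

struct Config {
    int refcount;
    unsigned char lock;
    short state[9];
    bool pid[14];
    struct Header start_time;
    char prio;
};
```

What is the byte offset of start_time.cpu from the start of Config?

Header: uid at 0 (size 2, align 2) → ends 2; cpu at 2 (size 1, align 1) → ends 3; pad 1 to align 4 for gid; gid at 4 (size 4, align 4) → ends 8; total 8 bytes, alignment 4
refcount at 0 (size 4, align 4) → ends 4
lock at 4 (size 1, align 1) → ends 5
pad 1 to align 2 for state
state at 6 (size 18, align 2) → ends 24
pid at 24 (size 14, align 1) → ends 38
pad 2 to align 4 for start_time
start_time at 40 (size 8, align 4) → ends 48
within Header: cpu at 2
40 + 2 = 42

42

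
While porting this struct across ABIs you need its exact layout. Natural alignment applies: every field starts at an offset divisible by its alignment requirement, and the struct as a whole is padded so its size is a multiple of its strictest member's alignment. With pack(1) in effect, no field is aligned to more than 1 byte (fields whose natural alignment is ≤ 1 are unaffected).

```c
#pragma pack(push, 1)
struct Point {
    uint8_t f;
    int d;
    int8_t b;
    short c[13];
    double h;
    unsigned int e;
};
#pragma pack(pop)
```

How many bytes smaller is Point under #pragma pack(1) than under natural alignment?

natural layout:
  0..1  f  (1B, 1-aligned)
  1..4  -- padding (3B)
  4..8  d  (4B, 4-aligned)
  8..9  b  (1B, 1-aligned)
  9..10  -- padding (1B)
  10..36  c  (26B, 2-aligned)
  36..40  -- padding (4B)
  40..48  h  (8B, 8-aligned)
  48..52  e  (4B, 4-aligned)
  52..56  -- tail padding (4B)
  sizeof = 56, alignof = 8
packed(1) layout:
  0..1  f  (1B, 1-aligned)
  1..5  d  (4B, 1-aligned)
  5..6  b  (1B, 1-aligned)
  6..32  c  (26B, 1-aligned)
  32..40  h  (8B, 1-aligned)
  40..44  e  (4B, 1-aligned)
  sizeof = 44, alignof = 1
56 − 44 = 12

12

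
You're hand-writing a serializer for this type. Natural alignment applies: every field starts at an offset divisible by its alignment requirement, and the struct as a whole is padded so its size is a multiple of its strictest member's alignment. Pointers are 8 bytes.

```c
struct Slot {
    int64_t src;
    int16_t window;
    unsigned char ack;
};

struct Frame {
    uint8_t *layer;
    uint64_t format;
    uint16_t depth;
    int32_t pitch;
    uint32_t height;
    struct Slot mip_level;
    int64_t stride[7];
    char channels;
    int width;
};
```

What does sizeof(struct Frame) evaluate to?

112

Slot: 0..8  src  (8B, 8-aligned); 8..10  window  (2B, 2-aligned); 10..11  ack  (1B, 1-aligned); 11..16  -- tail padding (5B); sizeof = 16, alignof = 8
0..8  layer  (8B, 8-aligned)
8..16  format  (8B, 8-aligned)
16..18  depth  (2B, 2-aligned)
18..20  -- padding (2B)
20..24  pitch  (4B, 4-aligned)
24..28  height  (4B, 4-aligned)
28..32  -- padding (4B)
32..48  mip_level  (16B, 8-aligned)
48..104  stride  (56B, 8-aligned)
104..105  channels  (1B, 1-aligned)
105..108  -- padding (3B)
108..112  width  (4B, 4-aligned)
sizeof = 112, alignof = 8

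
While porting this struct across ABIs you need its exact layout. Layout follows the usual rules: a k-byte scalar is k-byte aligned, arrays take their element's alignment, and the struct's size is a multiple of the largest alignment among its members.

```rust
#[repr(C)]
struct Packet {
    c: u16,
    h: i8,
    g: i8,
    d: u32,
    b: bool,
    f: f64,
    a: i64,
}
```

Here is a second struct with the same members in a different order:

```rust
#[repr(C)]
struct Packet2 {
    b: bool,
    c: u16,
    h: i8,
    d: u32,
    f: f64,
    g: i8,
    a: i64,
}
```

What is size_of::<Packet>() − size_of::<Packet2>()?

@0: c [2B, align 2] → 2
@2: h [1B, align 1] → 3
@3: g [1B, align 1] → 4
@4: d [4B, align 4] → 8
@8: b [1B, align 1] → 9
+7 pad (align 8)
@16: f [8B, align 8] → 24
@24: a [8B, align 8] → 32
size 32, align 8
— Packet2 —
@0: b [1B, align 1] → 1
+1 pad (align 2)
@2: c [2B, align 2] → 4
@4: h [1B, align 1] → 5
+3 pad (align 4)
@8: d [4B, align 4] → 12
+4 pad (align 8)
@16: f [8B, align 8] → 24
@24: g [1B, align 1] → 25
+7 pad (align 8)
@32: a [8B, align 8] → 40
size 40, align 8
32 − 40 = -8

-8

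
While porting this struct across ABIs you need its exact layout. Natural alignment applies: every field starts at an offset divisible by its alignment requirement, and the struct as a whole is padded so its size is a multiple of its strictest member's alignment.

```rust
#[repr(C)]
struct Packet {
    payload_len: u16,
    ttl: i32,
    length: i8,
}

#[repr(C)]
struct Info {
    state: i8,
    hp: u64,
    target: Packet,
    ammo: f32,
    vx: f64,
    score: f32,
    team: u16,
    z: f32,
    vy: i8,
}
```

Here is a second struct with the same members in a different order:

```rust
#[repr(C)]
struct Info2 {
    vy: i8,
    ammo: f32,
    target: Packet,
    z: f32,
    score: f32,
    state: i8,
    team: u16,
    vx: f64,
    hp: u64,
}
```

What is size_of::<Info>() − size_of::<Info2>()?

Packet: 0..2  payload_len  (2B, 2-aligned); 2..4  -- padding (2B); 4..8  ttl  (4B, 4-aligned); 8..9  length  (1B, 1-aligned); 9..12  -- tail padding (3B); sizeof = 12, alignof = 4
0..1  state  (1B, 1-aligned)
1..8  -- padding (7B)
8..16  hp  (8B, 8-aligned)
16..28  target  (12B, 4-aligned)
28..32  ammo  (4B, 4-aligned)
32..40  vx  (8B, 8-aligned)
40..44  score  (4B, 4-aligned)
44..46  team  (2B, 2-aligned)
46..48  -- padding (2B)
48..52  z  (4B, 4-aligned)
52..53  vy  (1B, 1-aligned)
53..56  -- tail padding (3B)
sizeof = 56, alignof = 8
— Info2 —
0..1  vy  (1B, 1-aligned)
1..4  -- padding (3B)
4..8  ammo  (4B, 4-aligned)
8..20  target  (12B, 4-aligned)
20..24  z  (4B, 4-aligned)
24..28  score  (4B, 4-aligned)
28..29  state  (1B, 1-aligned)
29..30  -- padding (1B)
30..32  team  (2B, 2-aligned)
32..40  vx  (8B, 8-aligned)
40..48  hp  (8B, 8-aligned)
sizeof = 48, alignof = 8
56 − 48 = 8

8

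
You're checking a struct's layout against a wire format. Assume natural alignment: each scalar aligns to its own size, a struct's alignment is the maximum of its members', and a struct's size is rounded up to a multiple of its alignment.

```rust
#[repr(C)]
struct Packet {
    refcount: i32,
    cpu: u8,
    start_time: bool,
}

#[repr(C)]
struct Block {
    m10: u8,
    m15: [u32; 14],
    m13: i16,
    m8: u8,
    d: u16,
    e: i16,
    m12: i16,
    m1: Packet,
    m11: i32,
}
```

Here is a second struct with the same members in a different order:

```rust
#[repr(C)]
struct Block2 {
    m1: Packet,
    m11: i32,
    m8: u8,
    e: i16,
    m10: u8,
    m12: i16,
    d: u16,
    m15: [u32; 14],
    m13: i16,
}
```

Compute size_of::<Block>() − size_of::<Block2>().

Packet: 0..4  refcount  (4B, 4-aligned); 4..5  cpu  (1B, 1-aligned); 5..6  start_time  (1B, 1-aligned); 6..8  -- tail padding (2B); sizeof = 8, alignof = 4
0..1  m10  (1B, 1-aligned)
1..4  -- padding (3B)
4..60  m15  (56B, 4-aligned)
60..62  m13  (2B, 2-aligned)
62..63  m8  (1B, 1-aligned)
63..64  -- padding (1B)
64..66  d  (2B, 2-aligned)
66..68  e  (2B, 2-aligned)
68..70  m12  (2B, 2-aligned)
70..72  -- padding (2B)
72..80  m1  (8B, 4-aligned)
80..84  m11  (4B, 4-aligned)
sizeof = 84, alignof = 4
— Block2 —
0..8  m1  (8B, 4-aligned)
8..12  m11  (4B, 4-aligned)
12..13  m8  (1B, 1-aligned)
13..14  -- padding (1B)
14..16  e  (2B, 2-aligned)
16..17  m10  (1B, 1-aligned)
17..18  -- padding (1B)
18..20  m12  (2B, 2-aligned)
20..22  d  (2B, 2-aligned)
22..24  -- padding (2B)
24..80  m15  (56B, 4-aligned)
80..82  m13  (2B, 2-aligned)
82..84  -- tail padding (2B)
sizeof = 84, alignof = 4
84 − 84 = 0

0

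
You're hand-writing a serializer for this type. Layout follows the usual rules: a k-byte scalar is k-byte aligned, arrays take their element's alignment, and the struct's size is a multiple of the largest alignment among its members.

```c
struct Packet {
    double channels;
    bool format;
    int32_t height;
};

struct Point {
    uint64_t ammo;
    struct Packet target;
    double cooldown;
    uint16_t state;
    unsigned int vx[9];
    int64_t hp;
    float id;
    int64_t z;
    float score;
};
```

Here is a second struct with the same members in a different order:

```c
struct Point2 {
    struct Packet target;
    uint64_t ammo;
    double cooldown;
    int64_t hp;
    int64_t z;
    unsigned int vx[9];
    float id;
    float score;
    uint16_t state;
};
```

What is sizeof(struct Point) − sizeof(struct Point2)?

Packet: 0..8  channels  (8B, 8-aligned); 8..9  format  (1B, 1-aligned); 9..12  -- padding (3B); 12..16  height  (4B, 4-aligned); sizeof = 16, alignof = 8
0..8  ammo  (8B, 8-aligned)
8..24  target  (16B, 8-aligned)
24..32  cooldown  (8B, 8-aligned)
32..34  state  (2B, 2-aligned)
34..36  -- padding (2B)
36..72  vx  (36B, 4-aligned)
72..80  hp  (8B, 8-aligned)
80..84  id  (4B, 4-aligned)
84..88  -- padding (4B)
88..96  z  (8B, 8-aligned)
96..100  score  (4B, 4-aligned)
100..104  -- tail padding (4B)
sizeof = 104, alignof = 8
— Point2 —
0..16  target  (16B, 8-aligned)
16..24  ammo  (8B, 8-aligned)
24..32  cooldown  (8B, 8-aligned)
32..40  hp  (8B, 8-aligned)
40..48  z  (8B, 8-aligned)
48..84  vx  (36B, 4-aligned)
84..88  id  (4B, 4-aligned)
88..92  score  (4B, 4-aligned)
92..94  state  (2B, 2-aligned)
94..96  -- tail padding (2B)
sizeof = 96, alignof = 8
104 − 96 = 8

8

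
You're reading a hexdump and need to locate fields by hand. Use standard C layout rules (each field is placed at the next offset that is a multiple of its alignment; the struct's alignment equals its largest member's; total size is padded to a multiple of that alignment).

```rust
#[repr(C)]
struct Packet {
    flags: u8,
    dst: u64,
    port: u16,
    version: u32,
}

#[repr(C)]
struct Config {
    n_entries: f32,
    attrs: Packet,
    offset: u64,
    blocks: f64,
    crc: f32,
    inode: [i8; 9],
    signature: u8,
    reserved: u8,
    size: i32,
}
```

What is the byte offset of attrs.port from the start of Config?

24

Packet: flags at 0 (size 1, align 1) → ends 1; pad 7 to align 8 for dst; dst at 8 (size 8, align 8) → ends 16; port at 16 (size 2, align 2) → ends 18; pad 2 to align 4 for version; version at 20 (size 4, align 4) → ends 24; total 24 bytes, alignment 8
n_entries at 0 (size 4, align 4) → ends 4
pad 4 to align 8 for attrs
attrs at 8 (size 24, align 8) → ends 32
within Packet: port at 16
8 + 16 = 24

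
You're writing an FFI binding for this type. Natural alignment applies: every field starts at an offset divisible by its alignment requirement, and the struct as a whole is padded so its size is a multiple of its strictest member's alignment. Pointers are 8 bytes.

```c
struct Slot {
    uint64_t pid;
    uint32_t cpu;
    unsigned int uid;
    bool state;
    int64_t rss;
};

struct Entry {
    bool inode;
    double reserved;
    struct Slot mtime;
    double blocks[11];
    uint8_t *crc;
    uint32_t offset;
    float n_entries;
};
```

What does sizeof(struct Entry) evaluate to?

Slot: @0: pid [8B, align 8] → 8; @8: cpu [4B, align 4] → 12; @12: uid [4B, align 4] → 16; @16: state [1B, align 1] → 17; +7 pad (align 8); @24: rss [8B, align 8] → 32; size 32, align 8
@0: inode [1B, align 1] → 1
+7 pad (align 8)
@8: reserved [8B, align 8] → 16
@16: mtime [32B, align 8] → 48
@48: blocks [88B, align 8] → 136
@136: crc [8B, align 8] → 144
@144: offset [4B, align 4] → 148
@148: n_entries [4B, align 4] → 152
size 152, align 8

152 bytes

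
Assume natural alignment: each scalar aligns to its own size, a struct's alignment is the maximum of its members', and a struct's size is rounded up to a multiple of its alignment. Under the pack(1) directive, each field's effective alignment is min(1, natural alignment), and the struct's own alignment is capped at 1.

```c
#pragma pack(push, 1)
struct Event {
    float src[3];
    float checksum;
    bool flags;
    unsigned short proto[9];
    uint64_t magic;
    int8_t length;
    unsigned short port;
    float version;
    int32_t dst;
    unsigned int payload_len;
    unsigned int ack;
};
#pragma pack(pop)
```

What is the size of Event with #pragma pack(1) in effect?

62

0..12  src  (12B, 1-aligned)
12..16  checksum  (4B, 1-aligned)
16..17  flags  (1B, 1-aligned)
17..35  proto  (18B, 1-aligned)
35..43  magic  (8B, 1-aligned)
43..44  length  (1B, 1-aligned)
44..46  port  (2B, 1-aligned)
46..50  version  (4B, 1-aligned)
50..54  dst  (4B, 1-aligned)
54..58  payload_len  (4B, 1-aligned)
58..62  ack  (4B, 1-aligned)
sizeof = 62, alignof = 1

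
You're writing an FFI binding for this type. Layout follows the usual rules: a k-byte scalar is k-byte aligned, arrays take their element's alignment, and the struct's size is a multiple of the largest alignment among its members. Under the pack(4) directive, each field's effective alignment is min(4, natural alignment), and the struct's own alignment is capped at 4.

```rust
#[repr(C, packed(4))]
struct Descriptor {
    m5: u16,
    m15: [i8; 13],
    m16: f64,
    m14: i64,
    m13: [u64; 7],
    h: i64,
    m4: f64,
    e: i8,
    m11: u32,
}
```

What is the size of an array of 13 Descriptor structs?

m5 at 0 (size 2, align 2) → ends 2
m15 at 2 (size 13, align 1) → ends 15
pad 1 to align 4 for m16
m16 at 16 (size 8, align 4) → ends 24
m14 at 24 (size 8, align 4) → ends 32
m13 at 32 (size 56, align 4) → ends 88
h at 88 (size 8, align 4) → ends 96
m4 at 96 (size 8, align 4) → ends 104
e at 104 (size 1, align 1) → ends 105
pad 3 to align 4 for m11
m11 at 108 (size 4, align 4) → ends 112
total 112 bytes, alignment 4
array of 13: 13 × 112 = 1456

1456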